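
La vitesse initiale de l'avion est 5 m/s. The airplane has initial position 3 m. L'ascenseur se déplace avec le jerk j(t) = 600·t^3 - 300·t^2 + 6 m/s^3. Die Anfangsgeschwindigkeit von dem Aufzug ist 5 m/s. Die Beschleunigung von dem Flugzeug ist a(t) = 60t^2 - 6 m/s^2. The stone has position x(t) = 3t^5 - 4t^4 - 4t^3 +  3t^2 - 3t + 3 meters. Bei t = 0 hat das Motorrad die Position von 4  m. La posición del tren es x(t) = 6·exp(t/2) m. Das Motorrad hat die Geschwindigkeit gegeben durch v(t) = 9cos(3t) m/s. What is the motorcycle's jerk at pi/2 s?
We must differentiate our velocity equation v(t) = 9·cos(3·t) 2 times. Differentiating velocity, we get acceleration: a(t) = -27·sin(3·t). The derivative of acceleration gives jerk: j(t) = -81·cos(3·t). From the given jerk equation j(t) = -81·cos(3·t), we substitute t = pi/2 to get j = 0.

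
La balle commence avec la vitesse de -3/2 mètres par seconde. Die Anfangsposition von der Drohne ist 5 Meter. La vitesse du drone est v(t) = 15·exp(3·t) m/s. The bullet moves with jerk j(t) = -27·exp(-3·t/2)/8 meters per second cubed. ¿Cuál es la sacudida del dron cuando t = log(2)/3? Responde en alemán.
Ausgehend von der Geschwindigkeit v(t) = 15·exp(3·t), nehmen wir 2 Ableitungen. Die Ableitung von der Geschwindigkeit ergibt die Beschleunigung: a(t) = 45·exp(3·t). Durch Ableiten von der Beschleunigung erhalten wir den Ruck: j(t) = 135·exp(3·t). Mit j(t) = 135·exp(3·t) und Einsetzen von t = log(2)/3, finden wir j = 270.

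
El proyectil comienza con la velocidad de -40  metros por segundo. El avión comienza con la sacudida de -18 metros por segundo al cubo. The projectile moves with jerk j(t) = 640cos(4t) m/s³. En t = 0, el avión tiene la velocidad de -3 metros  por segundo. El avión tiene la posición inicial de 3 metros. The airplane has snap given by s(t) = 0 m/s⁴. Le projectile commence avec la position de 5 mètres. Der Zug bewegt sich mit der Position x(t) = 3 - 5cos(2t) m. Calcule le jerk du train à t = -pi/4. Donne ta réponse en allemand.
Ausgehend von der Position x(t) = 3 - 5·cos(2·t), nehmen wir 3 Ableitungen. Die Ableitung von der Position ergibt die Geschwindigkeit: v(t) = 10·sin(2·t). Mit d/dt von v(t) finden wir a(t) = 20·cos(2·t). Durch Ableiten von der Beschleunigung erhalten wir den Ruck: j(t) = -40·sin(2·t). Aus der Gleichung für den Ruck j(t) = -40·sin(2·t), setzen wir t = -pi/4 ein und erhalten j = 40.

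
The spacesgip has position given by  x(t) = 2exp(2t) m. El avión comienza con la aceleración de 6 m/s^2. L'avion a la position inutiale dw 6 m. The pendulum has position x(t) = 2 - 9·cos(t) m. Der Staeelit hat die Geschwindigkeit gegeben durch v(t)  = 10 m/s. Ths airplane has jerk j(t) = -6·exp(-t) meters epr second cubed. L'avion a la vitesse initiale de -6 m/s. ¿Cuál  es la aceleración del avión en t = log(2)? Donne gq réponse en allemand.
Ausgehend von dem Ruck j(t) = -6·exp(-t), nehmen wir 1 Stammfunktion. Die Stammfunktion von dem Ruck, mit a(0) = 6, ergibt die Beschleunigung: a(t) = 6·exp(-t). Mit a(t) = 6·exp(-t) und Einsetzen von t = log(2), finden wir a = 3.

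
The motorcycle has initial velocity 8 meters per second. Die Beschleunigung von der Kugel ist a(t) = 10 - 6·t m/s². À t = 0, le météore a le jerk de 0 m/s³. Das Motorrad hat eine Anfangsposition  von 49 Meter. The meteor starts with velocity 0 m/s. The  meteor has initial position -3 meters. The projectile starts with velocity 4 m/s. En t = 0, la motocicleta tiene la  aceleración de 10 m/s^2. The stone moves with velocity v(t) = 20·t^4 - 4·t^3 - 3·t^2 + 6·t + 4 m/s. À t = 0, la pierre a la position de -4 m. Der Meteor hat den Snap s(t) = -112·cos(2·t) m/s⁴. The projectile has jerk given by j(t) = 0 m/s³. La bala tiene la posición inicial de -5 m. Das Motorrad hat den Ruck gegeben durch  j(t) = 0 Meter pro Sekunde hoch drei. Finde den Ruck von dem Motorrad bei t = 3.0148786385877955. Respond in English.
From the given jerk equation j(t) = 0, we substitute t = 3.0148786385877955 to get j = 0.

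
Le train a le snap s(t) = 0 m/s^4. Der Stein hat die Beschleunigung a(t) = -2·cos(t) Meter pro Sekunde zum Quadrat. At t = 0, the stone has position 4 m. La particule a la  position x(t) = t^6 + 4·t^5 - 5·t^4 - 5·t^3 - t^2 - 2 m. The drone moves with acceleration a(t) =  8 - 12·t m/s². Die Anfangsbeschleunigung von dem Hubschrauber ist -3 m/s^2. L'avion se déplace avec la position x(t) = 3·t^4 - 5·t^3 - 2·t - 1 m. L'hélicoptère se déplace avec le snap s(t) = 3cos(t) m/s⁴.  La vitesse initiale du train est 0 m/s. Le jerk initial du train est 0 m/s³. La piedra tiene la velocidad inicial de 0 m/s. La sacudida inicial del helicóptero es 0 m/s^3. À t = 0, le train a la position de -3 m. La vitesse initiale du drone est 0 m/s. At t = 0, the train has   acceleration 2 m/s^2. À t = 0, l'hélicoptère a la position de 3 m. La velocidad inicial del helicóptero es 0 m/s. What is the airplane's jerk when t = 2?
Starting from position x(t) = 3·t^4 - 5·t^3 - 2·t - 1, we take 3 derivatives. Differentiating position, we get velocity: v(t) = 12·t^3 - 15·t^2 - 2. Differentiating velocity, we get acceleration: a(t) = 36·t^2 - 30·t. The derivative of acceleration gives jerk: j(t) = 72·t - 30. We have jerk j(t) = 72·t - 30. Substituting t = 2: j(2) = 114.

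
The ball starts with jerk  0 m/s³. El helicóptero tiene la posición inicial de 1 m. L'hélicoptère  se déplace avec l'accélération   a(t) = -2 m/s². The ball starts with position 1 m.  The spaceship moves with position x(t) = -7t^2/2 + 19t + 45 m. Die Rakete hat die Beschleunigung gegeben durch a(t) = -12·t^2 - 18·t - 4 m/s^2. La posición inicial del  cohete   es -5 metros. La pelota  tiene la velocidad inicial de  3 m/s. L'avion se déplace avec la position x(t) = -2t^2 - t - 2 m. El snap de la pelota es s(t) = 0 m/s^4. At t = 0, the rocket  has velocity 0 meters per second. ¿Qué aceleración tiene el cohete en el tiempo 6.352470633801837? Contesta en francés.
En utilisant a(t) = -12·t^2 - 18·t - 4 et en substituant t = 6.352470633801837, nous trouvons a = -602.591069248210.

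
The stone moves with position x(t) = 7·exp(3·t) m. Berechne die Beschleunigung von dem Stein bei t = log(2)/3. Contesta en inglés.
We must differentiate our position equation x(t) = 7·exp(3·t) 2 times. Differentiating position, we get velocity: v(t) = 21·exp(3·t). Taking d/dt of v(t), we find a(t) = 63·exp(3·t). Using a(t) = 63·exp(3·t) and substituting t = log(2)/3, we find a = 126.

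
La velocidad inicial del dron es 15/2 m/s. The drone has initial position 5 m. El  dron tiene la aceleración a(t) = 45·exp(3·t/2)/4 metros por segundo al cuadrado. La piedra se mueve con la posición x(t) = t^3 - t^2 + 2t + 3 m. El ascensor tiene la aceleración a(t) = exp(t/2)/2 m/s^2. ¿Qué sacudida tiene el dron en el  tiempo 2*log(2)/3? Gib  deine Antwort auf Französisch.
Pour résoudre ceci, nous devons prendre 1 dérivée de notre équation de l'accélération a(t) = 45·exp(3·t/2)/4. La dérivée de l'accélération donne le jerk: j(t) = 135·exp(3·t/2)/8. Nous avons le jerk j(t) = 135·exp(3·t/2)/8. En substituant t = 2*log(2)/3: j(2*log(2)/3) = 135/4.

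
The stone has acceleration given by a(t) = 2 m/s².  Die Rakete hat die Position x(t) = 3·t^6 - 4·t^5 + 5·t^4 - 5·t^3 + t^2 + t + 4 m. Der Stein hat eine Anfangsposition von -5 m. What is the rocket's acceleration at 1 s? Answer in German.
Um dies zu lösen, müssen wir 2 Ableitungen unserer Gleichung für die Position x(t) = 3·t^6 - 4·t^5 + 5·t^4 - 5·t^3 + t^2 + t + 4 nehmen. Mit d/dt von x(t) finden wir v(t) = 18·t^5 - 20·t^4 + 20·t^3 - 15·t^2 + 2·t + 1. Durch Ableiten von der Geschwindigkeit erhalten wir die Beschleunigung: a(t) = 90·t^4 - 80·t^3 + 60·t^2 - 30·t + 2. Wir haben die Beschleunigung a(t) = 90·t^4 - 80·t^3 + 60·t^2 - 30·t + 2. Durch Einsetzen von t = 1: a(1) = 42.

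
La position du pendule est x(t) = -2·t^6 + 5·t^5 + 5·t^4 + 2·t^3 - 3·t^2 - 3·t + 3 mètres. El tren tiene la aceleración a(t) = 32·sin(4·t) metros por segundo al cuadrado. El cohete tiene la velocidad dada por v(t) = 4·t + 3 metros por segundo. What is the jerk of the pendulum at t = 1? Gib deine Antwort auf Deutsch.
Ausgehend von der Position x(t) = -2·t^6 + 5·t^5 + 5·t^4 + 2·t^3 - 3·t^2 - 3·t + 3, nehmen wir 3 Ableitungen. Mit d/dt von x(t) finden wir v(t) = -12·t^5 + 25·t^4 + 20·t^3 + 6·t^2 - 6·t - 3. Mit d/dt von v(t) finden wir a(t) = -60·t^4 + 100·t^3 + 60·t^2 + 12·t - 6. Durch Ableiten von der Beschleunigung erhalten wir den Ruck: j(t) = -240·t^3 + 300·t^2 + 120·t + 12. Mit j(t) = -240·t^3 + 300·t^2 + 120·t + 12 und Einsetzen von t = 1, finden wir j = 192.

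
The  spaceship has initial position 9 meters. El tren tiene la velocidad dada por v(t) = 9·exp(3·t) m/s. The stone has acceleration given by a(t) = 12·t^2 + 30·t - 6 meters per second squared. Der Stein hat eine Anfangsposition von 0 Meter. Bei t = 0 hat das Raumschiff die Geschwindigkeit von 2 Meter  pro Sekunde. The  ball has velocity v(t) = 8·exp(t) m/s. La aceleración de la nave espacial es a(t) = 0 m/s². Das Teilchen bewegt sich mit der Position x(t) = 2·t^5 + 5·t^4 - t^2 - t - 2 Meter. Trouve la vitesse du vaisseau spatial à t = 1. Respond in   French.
Nous devons trouver l'intégrale de notre équation de l'accélération a(t) = 0 1 fois. En intégrant l'accélération et en utilisant la condition initiale v(0) = 2, nous obtenons v(t) = 2. En utilisant v(t) = 2 et en substituant t = 1, nous trouvons v = 2.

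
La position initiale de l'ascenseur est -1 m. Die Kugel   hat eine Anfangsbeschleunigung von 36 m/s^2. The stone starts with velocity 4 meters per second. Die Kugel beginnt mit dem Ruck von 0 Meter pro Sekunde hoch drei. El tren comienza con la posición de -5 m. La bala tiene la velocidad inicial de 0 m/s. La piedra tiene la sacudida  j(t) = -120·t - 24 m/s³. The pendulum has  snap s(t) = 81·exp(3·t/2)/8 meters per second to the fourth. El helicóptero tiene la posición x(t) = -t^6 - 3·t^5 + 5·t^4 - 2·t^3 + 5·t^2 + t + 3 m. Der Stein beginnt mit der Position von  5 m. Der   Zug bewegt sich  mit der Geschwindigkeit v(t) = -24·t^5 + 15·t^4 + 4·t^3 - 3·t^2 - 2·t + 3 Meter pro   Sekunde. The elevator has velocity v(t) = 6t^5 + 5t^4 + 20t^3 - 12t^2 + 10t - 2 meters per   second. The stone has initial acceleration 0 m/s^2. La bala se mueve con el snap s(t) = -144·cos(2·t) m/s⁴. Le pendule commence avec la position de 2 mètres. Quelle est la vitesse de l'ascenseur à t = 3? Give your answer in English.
We have velocity v(t) = 6·t^5 + 5·t^4 + 20·t^3 - 12·t^2 + 10·t - 2. Substituting t = 3: v(3) = 2323.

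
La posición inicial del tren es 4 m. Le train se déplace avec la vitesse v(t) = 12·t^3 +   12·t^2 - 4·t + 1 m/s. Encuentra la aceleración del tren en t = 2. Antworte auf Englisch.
Starting from velocity v(t) = 12·t^3 + 12·t^2 - 4·t + 1, we take 1 derivative. Differentiating velocity, we get acceleration: a(t) = 36·t^2 + 24·t - 4. Using a(t) = 36·t^2 + 24·t - 4 and substituting t = 2, we find a = 188.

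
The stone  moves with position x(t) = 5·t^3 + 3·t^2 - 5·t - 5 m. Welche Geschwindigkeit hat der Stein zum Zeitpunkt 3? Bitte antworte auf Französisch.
Nous devons dériver notre équation de la position x(t) = 5·t^3 + 3·t^2 - 5·t - 5 1 fois. En prenant d/dt de x(t), nous trouvons v(t) = 15·t^2 + 6·t - 5. Nous avons la vitesse v(t) = 15·t^2 + 6·t - 5. En substituant t = 3: v(3) = 148.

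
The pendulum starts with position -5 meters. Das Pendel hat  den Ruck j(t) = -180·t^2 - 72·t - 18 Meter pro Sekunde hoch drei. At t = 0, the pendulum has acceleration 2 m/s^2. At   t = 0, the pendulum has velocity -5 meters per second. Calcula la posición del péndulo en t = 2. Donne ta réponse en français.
Pour résoudre ceci, nous devons prendre 3 primitives de notre équation du jerk j(t) = -180·t^2 - 72·t - 18. En prenant ∫j(t)dt et en appliquant a(0) = 2, nous trouvons a(t) = -60·t^3 - 36·t^2 - 18·t + 2. En intégrant l'accélération et en utilisant la condition initiale v(0) = -5, nous obtenons v(t) = -15·t^4 - 12·t^3 - 9·t^2 + 2·t - 5. La primitive de la vitesse, avec x(0) = -5, donne la position: x(t) = -3·t^5 - 3·t^4 - 3·t^3 + t^2 - 5·t - 5. De l'équation de la position x(t) = -3·t^5 - 3·t^4 - 3·t^3 + t^2 - 5·t - 5, nous substituons t = 2 pour obtenir x = -179.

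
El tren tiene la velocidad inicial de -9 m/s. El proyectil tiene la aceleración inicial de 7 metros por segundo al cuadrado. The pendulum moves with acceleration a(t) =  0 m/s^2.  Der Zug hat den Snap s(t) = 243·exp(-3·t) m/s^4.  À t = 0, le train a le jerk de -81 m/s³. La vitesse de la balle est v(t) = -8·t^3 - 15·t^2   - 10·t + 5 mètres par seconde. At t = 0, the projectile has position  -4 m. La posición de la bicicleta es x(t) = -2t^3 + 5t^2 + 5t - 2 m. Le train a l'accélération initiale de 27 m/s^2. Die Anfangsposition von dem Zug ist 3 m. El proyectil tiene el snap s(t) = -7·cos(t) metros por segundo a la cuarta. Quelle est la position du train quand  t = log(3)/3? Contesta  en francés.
Nous devons intégrer notre équation du snap s(t) = 243·exp(-3·t) 4 fois. En prenant ∫s(t)dt et en appliquant j(0) = -81, nous trouvons j(t) = -81·exp(-3·t). En prenant ∫j(t)dt et en appliquant a(0) = 27, nous trouvons a(t) = 27·exp(-3·t). En intégrant l'accélération et en utilisant la condition initiale v(0) = -9, nous obtenons v(t) = -9·exp(-3·t). La primitive de la vitesse est la position. En utilisant x(0) = 3, nous obtenons x(t) = 3·exp(-3·t). De l'équation de la position x(t) = 3·exp(-3·t), nous substituons t = log(3)/3 pour obtenir x = 1.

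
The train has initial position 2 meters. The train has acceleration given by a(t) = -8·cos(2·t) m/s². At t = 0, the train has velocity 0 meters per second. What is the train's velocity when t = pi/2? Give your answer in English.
We must find the antiderivative of our acceleration equation a(t) = -8·cos(2·t) 1 time. Integrating acceleration and using the initial condition v(0) = 0, we get v(t) = -4·sin(2·t). We have velocity v(t) = -4·sin(2·t). Substituting t = pi/2: v(pi/2) = 0.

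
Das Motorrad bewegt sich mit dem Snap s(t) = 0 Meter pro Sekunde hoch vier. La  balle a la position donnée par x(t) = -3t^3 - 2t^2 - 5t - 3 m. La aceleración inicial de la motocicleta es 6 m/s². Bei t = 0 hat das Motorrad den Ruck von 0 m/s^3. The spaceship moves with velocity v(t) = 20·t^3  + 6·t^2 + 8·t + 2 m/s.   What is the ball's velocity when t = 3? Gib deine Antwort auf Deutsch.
Ausgehend von der Position x(t) = -3·t^3 - 2·t^2 - 5·t - 3, nehmen wir 1 Ableitung. Die Ableitung von der Position ergibt die Geschwindigkeit: v(t) = -9·t^2 - 4·t - 5. Wir haben die Geschwindigkeit v(t) = -9·t^2 - 4·t - 5. Durch Einsetzen von t = 3: v(3) = -98.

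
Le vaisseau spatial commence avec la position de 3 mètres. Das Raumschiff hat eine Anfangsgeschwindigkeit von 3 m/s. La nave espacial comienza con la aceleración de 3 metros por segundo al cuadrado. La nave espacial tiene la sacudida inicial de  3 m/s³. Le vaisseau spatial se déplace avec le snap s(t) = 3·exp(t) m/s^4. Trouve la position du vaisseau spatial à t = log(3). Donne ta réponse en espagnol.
Partiendo del snap s(t) = 3·exp(t), tomamos 4 integrales. La antiderivada del snap es la sacudida. Usando j(0) = 3, obtenemos j(t) = 3·exp(t). Integrando la sacudida y usando la condición inicial a(0) = 3, obtenemos a(t) = 3·exp(t). La integral de la aceleración es la velocidad. Usando v(0) = 3, obtenemos v(t) = 3·exp(t). Integrando la velocidad y usando la condición inicial x(0) = 3, obtenemos x(t) = 3·exp(t). Usando x(t) = 3·exp(t) y sustituyendo t = log(3), encontramos x = 9.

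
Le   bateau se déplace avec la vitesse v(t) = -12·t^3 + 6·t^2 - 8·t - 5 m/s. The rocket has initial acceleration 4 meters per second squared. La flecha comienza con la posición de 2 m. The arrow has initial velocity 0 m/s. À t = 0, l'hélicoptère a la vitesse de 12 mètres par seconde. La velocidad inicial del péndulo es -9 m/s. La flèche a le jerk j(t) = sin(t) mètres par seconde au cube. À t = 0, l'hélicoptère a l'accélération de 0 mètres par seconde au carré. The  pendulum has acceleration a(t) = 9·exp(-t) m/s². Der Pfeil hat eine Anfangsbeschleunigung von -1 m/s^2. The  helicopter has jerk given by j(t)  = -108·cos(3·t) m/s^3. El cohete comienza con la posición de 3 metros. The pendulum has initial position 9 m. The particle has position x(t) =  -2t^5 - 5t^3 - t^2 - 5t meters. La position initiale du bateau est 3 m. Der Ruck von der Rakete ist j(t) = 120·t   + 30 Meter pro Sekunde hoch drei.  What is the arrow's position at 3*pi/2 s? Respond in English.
We need to integrate our jerk equation j(t) = sin(t) 3 times. Finding the integral of j(t) and using a(0) = -1: a(t) = -cos(t). The integral of acceleration is velocity. Using v(0) = 0, we get v(t) = -sin(t). Finding the antiderivative of v(t) and using x(0) = 2: x(t) = cos(t) + 1. From the given position equation x(t) = cos(t) + 1, we substitute t = 3*pi/2 to get x = 1.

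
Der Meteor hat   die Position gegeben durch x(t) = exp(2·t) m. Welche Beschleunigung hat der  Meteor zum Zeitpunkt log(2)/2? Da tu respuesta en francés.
Nous devons dériver notre équation de la position x(t) = exp(2·t) 2 fois. En dérivant la position, nous obtenons la vitesse: v(t) = 2·exp(2·t). La dérivée de la vitesse donne l'accélération: a(t) = 4·exp(2·t). De l'équation de l'accélération a(t) = 4·exp(2·t), nous substituons t = log(2)/2 pour obtenir a = 8.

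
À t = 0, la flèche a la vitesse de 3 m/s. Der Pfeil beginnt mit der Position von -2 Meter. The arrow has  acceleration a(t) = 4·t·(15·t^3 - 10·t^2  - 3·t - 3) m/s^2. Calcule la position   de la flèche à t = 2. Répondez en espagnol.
Debemos encontrar la integral de nuestra ecuación de la aceleración a(t) = 4·t·(15·t^3 - 10·t^2 - 3·t - 3) 2 veces. La integral de la aceleración es la velocidad. Usando v(0) = 3, obtenemos v(t) = 12·t^5 - 10·t^4 - 4·t^3 - 6·t^2 + 3. Tomando ∫v(t)dt y aplicando x(0) = -2, encontramos x(t) = 2·t^6 - 2·t^5 - t^4 - 2·t^3 + 3·t - 2. Usando x(t) = 2·t^6 - 2·t^5 - t^4 - 2·t^3 + 3·t - 2 y sustituyendo t = 2, encontramos x = 36.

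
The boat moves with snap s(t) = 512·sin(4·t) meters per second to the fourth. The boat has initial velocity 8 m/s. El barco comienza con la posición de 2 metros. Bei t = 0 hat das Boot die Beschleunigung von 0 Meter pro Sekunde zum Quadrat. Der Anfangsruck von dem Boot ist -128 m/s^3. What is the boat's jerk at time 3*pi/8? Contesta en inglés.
To find the answer, we compute 1 integral of s(t) = 512·sin(4·t). Integrating snap and using the initial condition j(0) = -128, we get j(t) = -128·cos(4·t). Using j(t) = -128·cos(4·t) and substituting t = 3*pi/8, we find j = 0.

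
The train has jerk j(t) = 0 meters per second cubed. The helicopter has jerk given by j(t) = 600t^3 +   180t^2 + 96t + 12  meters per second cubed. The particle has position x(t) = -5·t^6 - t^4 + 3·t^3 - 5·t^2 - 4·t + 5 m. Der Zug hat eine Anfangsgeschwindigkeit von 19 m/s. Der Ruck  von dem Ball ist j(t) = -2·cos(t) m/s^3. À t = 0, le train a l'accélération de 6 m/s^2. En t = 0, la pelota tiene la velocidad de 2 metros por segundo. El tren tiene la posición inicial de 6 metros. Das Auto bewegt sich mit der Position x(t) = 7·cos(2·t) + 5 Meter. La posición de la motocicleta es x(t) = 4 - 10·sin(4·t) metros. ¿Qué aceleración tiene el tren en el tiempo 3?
Debemos encontrar la integral de nuestra ecuación de la sacudida j(t) = 0 1 vez. Tomando ∫j(t)dt y aplicando a(0) = 6, encontramos a(t) = 6. De la ecuación de la aceleración a(t) = 6, sustituimos t = 3 para obtener a = 6.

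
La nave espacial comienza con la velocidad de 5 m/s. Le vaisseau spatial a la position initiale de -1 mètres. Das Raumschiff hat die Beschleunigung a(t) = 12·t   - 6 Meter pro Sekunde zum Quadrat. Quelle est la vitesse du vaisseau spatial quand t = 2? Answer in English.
Starting from acceleration a(t) = 12·t - 6, we take 1 integral. The antiderivative of acceleration, with v(0) = 5, gives velocity: v(t) = 6·t^2 - 6·t + 5. Using v(t) = 6·t^2 - 6·t + 5 and substituting t = 2, we find v = 17.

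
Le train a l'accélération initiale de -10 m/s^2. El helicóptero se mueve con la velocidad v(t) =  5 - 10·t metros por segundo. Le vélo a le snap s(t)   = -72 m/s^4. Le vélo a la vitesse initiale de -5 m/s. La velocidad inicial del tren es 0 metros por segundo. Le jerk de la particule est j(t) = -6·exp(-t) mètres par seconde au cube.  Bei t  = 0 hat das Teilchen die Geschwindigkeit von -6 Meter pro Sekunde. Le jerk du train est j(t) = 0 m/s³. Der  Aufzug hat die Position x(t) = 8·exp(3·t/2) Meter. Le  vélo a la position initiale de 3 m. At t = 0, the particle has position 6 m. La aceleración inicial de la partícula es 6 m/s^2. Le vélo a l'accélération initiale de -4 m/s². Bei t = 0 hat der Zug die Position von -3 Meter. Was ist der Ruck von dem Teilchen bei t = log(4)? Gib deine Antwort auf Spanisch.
Tenemos la sacudida j(t) = -6·exp(-t). Sustituyendo t = log(4): j(log(4)) = -3/2.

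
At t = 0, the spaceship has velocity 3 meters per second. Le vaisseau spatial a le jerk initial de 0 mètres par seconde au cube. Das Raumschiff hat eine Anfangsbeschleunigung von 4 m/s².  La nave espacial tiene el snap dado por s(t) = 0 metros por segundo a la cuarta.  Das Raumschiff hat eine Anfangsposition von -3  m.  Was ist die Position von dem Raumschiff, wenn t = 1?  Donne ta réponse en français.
Nous devons trouver la primitive de notre équation du snap s(t) = 0 4 fois. En intégrant le snap et en utilisant la condition initiale j(0) = 0, nous obtenons j(t) = 0. En prenant ∫j(t)dt et en appliquant a(0) = 4, nous trouvons a(t) = 4. En prenant ∫a(t)dt et en appliquant v(0) = 3, nous trouvons v(t) = 4·t + 3. En intégrant la vitesse et en utilisant la condition initiale x(0) = -3, nous obtenons x(t) = 2·t^2 + 3·t - 3. Nous avons la position x(t) = 2·t^2 + 3·t - 3. En substituant t = 1: x(1) = 2.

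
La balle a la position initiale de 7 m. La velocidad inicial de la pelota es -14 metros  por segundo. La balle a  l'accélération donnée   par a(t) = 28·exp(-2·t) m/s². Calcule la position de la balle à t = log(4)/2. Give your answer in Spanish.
Partiendo de la aceleración a(t) = 28·exp(-2·t), tomamos 2 antiderivadas. Tomando ∫a(t)dt y aplicando v(0) = -14, encontramos v(t) = -14·exp(-2·t). La antiderivada de la velocidad es la posición. Usando x(0) = 7, obtenemos x(t) = 7·exp(-2·t). De la ecuación de la posición x(t) = 7·exp(-2·t), sustituimos t = log(4)/2 para obtener x = 7/4.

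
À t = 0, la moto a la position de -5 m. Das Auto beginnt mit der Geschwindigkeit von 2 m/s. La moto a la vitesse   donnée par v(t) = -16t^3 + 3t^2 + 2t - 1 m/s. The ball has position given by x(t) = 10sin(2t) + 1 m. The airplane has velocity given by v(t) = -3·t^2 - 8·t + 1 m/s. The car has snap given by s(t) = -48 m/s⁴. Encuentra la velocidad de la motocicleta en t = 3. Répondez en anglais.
We have velocity v(t) = -16·t^3 + 3·t^2 + 2·t - 1. Substituting t = 3: v(3) = -400.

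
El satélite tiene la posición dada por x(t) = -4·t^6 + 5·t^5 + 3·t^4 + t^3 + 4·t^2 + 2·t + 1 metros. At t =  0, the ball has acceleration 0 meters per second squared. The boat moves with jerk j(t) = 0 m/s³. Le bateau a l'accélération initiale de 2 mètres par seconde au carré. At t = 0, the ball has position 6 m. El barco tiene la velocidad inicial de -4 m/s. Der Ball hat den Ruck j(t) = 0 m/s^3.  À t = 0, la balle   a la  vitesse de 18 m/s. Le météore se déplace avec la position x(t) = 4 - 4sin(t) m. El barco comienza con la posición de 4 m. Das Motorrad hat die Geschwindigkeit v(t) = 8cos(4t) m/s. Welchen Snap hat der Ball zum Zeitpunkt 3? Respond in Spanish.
Para resolver esto, necesitamos tomar 1 derivada de nuestra ecuación de la sacudida j(t) = 0. Tomando d/dt de j(t), encontramos s(t) = 0. Usando s(t) = 0 y sustituyendo t = 3, encontramos s = 0.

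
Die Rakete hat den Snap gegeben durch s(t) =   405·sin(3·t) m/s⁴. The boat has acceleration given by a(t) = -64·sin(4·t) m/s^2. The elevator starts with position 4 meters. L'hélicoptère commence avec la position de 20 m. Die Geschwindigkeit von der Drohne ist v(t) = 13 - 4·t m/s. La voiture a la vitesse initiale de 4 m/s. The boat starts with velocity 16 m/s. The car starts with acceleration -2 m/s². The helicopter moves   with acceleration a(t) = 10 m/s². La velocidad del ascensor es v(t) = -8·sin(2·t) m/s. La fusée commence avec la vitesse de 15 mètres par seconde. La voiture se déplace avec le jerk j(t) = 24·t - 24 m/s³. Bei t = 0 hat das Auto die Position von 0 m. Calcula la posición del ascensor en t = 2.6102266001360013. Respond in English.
To solve this, we need to take 1 antiderivative of our velocity equation v(t) = -8·sin(2·t). Taking ∫v(t)dt and applying x(0) = 4, we find x(t) = 4·cos(2·t). From the given position equation x(t) = 4·cos(2·t), we substitute t = 2.6102266001360013 to get x = 1.94594756726869.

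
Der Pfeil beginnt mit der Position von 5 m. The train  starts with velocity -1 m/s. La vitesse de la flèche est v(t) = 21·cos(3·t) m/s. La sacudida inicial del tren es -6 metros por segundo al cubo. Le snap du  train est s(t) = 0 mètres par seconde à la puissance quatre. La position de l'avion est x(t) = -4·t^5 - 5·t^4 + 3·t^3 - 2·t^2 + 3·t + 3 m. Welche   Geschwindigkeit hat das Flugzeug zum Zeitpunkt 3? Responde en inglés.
Starting from position x(t) = -4·t^5 - 5·t^4 + 3·t^3 - 2·t^2 + 3·t + 3, we take 1 derivative. Differentiating position, we get velocity: v(t) = -20·t^4 - 20·t^3 + 9·t^2 - 4·t + 3. Using v(t) = -20·t^4 - 20·t^3 + 9·t^2 - 4·t + 3 and substituting t = 3, we find v = -2088.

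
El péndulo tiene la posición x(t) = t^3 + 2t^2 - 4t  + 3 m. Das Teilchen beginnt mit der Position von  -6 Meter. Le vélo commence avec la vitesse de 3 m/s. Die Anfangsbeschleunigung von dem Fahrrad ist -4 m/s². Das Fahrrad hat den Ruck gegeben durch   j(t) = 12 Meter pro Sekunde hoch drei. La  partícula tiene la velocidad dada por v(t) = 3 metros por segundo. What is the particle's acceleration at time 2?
Starting from velocity v(t) = 3, we take 1 derivative. The derivative of velocity gives acceleration: a(t) = 0. Using a(t) = 0 and substituting t = 2, we find a = 0.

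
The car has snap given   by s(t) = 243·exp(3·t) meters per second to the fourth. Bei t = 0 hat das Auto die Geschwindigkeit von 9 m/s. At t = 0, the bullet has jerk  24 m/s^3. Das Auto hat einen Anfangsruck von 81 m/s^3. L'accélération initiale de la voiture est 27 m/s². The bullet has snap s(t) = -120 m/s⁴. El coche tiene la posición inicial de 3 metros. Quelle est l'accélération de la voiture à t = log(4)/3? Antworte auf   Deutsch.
Wir müssen unsere Gleichung für den Snap s(t) = 243·exp(3·t) 2-mal integrieren. Durch Integration von dem Snap und Verwendung der Anfangsbedingung j(0) = 81, erhalten wir j(t) = 81·exp(3·t). Das Integral von dem Ruck ist die Beschleunigung. Mit a(0) = 27 erhalten wir a(t) = 27·exp(3·t). Aus der Gleichung für die Beschleunigung a(t) = 27·exp(3·t), setzen wir t = log(4)/3 ein und erhalten a = 108.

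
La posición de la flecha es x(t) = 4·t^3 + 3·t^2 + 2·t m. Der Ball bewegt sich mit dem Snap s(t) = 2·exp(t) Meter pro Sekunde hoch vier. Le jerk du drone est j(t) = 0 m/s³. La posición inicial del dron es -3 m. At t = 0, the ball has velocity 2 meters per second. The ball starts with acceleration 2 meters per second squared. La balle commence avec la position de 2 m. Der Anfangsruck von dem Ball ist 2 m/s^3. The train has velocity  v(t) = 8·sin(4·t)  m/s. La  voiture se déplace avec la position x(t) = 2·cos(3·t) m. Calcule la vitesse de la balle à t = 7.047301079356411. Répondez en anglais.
We need to integrate our snap equation s(t) = 2·exp(t) 3 times. Taking ∫s(t)dt and applying j(0) = 2, we find j(t) = 2·exp(t). Finding the integral of j(t) and using a(0) = 2: a(t) = 2·exp(t). The antiderivative of acceleration is velocity. Using v(0) = 2, we get v(t) = 2·exp(t). Using v(t) = 2·exp(t) and substituting t = 7.047301079356411, we find v = 2299.50292711906.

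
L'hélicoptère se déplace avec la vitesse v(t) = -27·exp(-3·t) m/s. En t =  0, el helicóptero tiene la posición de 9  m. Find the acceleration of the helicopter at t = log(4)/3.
To solve this, we need to take 1 derivative of our velocity equation v(t) = -27·exp(-3·t). The derivative of velocity gives acceleration: a(t) = 81·exp(-3·t). Using a(t) = 81·exp(-3·t) and substituting t = log(4)/3, we find a = 81/4.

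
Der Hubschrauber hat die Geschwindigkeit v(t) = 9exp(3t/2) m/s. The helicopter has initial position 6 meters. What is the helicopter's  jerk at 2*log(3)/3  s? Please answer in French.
En partant de la vitesse v(t) = 9·exp(3·t/2), nous prenons 2 dérivées. En prenant d/dt de v(t), nous trouvons a(t) = 27·exp(3·t/2)/2. En dérivant l'accélération, nous obtenons le jerk: j(t) = 81·exp(3·t/2)/4. En utilisant j(t) = 81·exp(3·t/2)/4 et en substituant t = 2*log(3)/3, nous trouvons j = 243/4.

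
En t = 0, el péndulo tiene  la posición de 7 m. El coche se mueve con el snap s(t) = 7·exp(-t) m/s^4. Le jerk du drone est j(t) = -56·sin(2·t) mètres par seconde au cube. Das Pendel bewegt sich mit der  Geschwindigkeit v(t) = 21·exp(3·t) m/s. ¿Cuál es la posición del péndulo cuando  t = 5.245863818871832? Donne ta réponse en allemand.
Um dies zu lösen, müssen wir 1 Integral unserer Gleichung für die Geschwindigkeit v(t) = 21·exp(3·t) finden. Die Stammfunktion von der Geschwindigkeit ist die Position. Mit x(0) = 7 erhalten wir x(t) = 7·exp(3·t). Mit x(t) = 7·exp(3·t) und Einsetzen von t = 5.245863818871832, finden wir x = 47846168.7946769.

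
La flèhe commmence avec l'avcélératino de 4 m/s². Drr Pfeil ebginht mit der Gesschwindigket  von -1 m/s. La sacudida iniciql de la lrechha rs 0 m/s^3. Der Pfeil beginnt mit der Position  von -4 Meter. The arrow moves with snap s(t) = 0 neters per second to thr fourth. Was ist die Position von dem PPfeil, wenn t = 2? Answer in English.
We need to integrate our snap equation s(t) = 0 4 times. Finding the integral of s(t) and using j(0) = 0: j(t) = 0. The antiderivative of jerk, with a(0) = 4, gives acceleration: a(t) = 4. Integrating acceleration and using the initial condition v(0) = -1, we get v(t) = 4·t - 1. The antiderivative of velocity is position. Using x(0) = -4, we get x(t) = 2·t^2 - t - 4. We have position x(t) = 2·t^2 - t - 4. Substituting t = 2: x(2) = 2.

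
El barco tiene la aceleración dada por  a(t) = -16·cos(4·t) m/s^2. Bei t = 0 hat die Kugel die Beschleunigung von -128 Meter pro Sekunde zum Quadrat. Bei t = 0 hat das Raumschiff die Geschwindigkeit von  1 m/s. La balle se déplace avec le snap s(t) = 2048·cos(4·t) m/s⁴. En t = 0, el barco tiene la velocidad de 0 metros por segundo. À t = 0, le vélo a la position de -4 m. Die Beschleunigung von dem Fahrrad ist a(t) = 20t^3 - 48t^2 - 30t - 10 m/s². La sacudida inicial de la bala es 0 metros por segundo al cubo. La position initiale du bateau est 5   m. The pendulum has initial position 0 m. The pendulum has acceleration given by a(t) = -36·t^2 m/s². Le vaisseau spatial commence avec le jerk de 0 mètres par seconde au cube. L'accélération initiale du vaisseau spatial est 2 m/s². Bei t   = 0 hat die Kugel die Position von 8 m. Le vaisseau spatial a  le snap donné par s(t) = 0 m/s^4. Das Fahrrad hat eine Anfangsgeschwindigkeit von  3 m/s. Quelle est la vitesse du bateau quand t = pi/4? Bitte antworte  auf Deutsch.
Wir müssen das Integral unserer Gleichung für die Beschleunigung a(t) = -16·cos(4·t) 1-mal finden. Mit ∫a(t)dt und Anwendung von v(0) = 0, finden wir v(t) = -4·sin(4·t). Wir haben die Geschwindigkeit v(t) = -4·sin(4·t). Durch Einsetzen von t = pi/4: v(pi/4) = 0.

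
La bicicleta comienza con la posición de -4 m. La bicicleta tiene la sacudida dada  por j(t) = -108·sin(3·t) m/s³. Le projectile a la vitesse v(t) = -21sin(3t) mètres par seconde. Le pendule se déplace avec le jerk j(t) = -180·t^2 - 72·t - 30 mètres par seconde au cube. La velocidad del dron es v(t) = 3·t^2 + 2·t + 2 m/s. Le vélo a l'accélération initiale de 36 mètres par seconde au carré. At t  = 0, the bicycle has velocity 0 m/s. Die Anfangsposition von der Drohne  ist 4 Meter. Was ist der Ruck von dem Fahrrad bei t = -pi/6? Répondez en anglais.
Using j(t) = -108·sin(3·t) and substituting t = -pi/6, we find j = 108.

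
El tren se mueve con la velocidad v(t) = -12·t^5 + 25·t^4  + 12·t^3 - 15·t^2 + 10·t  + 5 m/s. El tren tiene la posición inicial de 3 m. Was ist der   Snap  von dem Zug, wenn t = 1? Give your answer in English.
We must differentiate our velocity equation v(t) = -12·t^5 + 25·t^4 + 12·t^3 - 15·t^2 + 10·t + 5 3 times. Differentiating velocity, we get acceleration: a(t) = -60·t^4 + 100·t^3 + 36·t^2 - 30·t + 10. Taking d/dt of a(t), we find j(t) = -240·t^3 + 300·t^2 + 72·t - 30. Taking d/dt of j(t), we find s(t) = -720·t^2 + 600·t + 72. Using s(t) = -720·t^2 + 600·t + 72 and substituting t = 1, we find s = -48.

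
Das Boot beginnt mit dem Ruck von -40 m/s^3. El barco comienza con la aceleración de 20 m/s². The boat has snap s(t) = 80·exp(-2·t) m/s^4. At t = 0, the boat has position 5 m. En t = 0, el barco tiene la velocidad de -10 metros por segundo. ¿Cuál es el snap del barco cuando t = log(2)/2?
De la ecuación del snap s(t) = 80·exp(-2·t), sustituimos t = log(2)/2 para obtener s = 40.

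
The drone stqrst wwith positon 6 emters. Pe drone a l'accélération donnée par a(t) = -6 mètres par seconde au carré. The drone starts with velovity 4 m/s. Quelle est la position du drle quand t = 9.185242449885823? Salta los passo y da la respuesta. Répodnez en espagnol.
En t = 9.185242449885823, x = -210.365066790010.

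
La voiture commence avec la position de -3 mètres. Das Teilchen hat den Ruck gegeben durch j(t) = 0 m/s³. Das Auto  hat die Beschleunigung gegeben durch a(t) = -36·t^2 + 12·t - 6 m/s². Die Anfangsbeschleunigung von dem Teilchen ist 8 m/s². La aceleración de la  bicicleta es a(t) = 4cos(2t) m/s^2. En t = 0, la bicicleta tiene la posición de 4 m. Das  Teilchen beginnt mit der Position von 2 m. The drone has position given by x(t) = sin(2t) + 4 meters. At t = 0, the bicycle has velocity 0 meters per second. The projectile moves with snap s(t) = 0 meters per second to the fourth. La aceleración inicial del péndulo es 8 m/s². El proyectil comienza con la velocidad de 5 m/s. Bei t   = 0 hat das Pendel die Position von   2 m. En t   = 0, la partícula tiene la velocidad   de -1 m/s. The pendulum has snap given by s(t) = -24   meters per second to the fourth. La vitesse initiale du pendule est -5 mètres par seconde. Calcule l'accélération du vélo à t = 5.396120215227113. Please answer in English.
From the given acceleration equation a(t) = 4·cos(2·t), we substitute t = 5.396120215227113 to get a = -0.807742490427626.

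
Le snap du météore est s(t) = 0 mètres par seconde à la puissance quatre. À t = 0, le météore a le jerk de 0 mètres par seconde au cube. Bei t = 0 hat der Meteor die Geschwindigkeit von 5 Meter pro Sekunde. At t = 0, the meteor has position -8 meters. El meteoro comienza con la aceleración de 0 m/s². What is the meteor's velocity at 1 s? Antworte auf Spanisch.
Necesitamos integrar nuestra ecuación del snap s(t) = 0 3 veces. Tomando ∫s(t)dt y aplicando j(0) = 0, encontramos j(t) = 0. Integrando la sacudida y usando la condición inicial a(0) = 0, obtenemos a(t) = 0. Integrando la aceleración y usando la condición inicial v(0) = 5, obtenemos v(t) = 5. Usando v(t) = 5 y sustituyendo t = 1, encontramos v = 5.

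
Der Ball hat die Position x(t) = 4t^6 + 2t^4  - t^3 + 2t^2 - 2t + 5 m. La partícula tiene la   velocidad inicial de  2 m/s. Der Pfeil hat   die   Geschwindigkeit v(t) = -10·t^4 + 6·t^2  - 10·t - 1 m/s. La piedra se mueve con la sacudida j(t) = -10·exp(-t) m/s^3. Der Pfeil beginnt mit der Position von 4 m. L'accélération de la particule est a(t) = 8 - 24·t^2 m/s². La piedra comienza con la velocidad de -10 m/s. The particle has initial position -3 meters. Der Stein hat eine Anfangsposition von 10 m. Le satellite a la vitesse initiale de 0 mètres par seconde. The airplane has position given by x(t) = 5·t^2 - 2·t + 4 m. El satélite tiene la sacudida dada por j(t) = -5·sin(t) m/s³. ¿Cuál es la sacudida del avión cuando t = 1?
Para resolver esto, necesitamos tomar 3 derivadas de nuestra ecuación de la posición x(t) = 5·t^2 - 2·t + 4. Tomando d/dt de x(t), encontramos v(t) = 10·t - 2. La derivada de la velocidad da la aceleración: a(t) = 10. La derivada de la aceleración da la sacudida: j(t) = 0. Tenemos la sacudida j(t) = 0. Sustituyendo t = 1: j(1) = 0.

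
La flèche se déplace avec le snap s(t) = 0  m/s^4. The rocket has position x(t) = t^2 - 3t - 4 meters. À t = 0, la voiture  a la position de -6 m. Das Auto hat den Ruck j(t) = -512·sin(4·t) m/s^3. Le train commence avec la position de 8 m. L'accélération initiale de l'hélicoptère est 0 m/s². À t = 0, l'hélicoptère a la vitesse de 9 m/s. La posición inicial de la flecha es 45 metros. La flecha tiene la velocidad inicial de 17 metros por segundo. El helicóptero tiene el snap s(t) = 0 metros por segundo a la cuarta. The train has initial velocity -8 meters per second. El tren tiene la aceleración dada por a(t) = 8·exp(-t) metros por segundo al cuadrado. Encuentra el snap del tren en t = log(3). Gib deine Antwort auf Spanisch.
Partiendo de la aceleración a(t) = 8·exp(-t), tomamos 2 derivadas. La derivada de la aceleración da la sacudida: j(t) = -8·exp(-t). Derivando la sacudida, obtenemos el snap: s(t) = 8·exp(-t). Tenemos el snap s(t) = 8·exp(-t). Sustituyendo t = log(3): s(log(3)) = 8/3.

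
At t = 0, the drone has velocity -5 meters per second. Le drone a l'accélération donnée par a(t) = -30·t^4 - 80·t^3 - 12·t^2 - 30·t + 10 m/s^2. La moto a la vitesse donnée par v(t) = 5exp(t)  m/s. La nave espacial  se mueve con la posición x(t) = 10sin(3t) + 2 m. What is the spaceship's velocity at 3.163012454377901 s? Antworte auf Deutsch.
Um dies zu lösen, müssen wir 1 Ableitung unserer Gleichung für die Position x(t) = 10·sin(3·t) + 2 nehmen. Mit d/dt von x(t) finden wir v(t) = 30·cos(3·t). Wir haben die Geschwindigkeit v(t) = 30·cos(3·t). Durch Einsetzen von t = 3.163012454377901: v(3.163012454377901) = -29.9380822487799.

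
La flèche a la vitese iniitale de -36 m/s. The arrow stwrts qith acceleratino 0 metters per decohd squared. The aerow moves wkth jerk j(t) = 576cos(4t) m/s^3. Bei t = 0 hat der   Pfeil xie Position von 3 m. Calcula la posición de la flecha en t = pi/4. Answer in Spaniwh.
Necesitamos integrar nuestra ecuación de la sacudida j(t) = 576·cos(4·t) 3 veces. La integral de la sacudida, con a(0) = 0, da la aceleración: a(t) = 144·sin(4·t). Integrando la aceleración y usando la condición inicial v(0) = -36, obtenemos v(t) = -36·cos(4·t). La antiderivada de la velocidad es la posición. Usando x(0) = 3, obtenemos x(t) = 3 - 9·sin(4·t). De la ecuación de la posición x(t) = 3 - 9·sin(4·t), sustituimos t = pi/4 para obtener x = 3.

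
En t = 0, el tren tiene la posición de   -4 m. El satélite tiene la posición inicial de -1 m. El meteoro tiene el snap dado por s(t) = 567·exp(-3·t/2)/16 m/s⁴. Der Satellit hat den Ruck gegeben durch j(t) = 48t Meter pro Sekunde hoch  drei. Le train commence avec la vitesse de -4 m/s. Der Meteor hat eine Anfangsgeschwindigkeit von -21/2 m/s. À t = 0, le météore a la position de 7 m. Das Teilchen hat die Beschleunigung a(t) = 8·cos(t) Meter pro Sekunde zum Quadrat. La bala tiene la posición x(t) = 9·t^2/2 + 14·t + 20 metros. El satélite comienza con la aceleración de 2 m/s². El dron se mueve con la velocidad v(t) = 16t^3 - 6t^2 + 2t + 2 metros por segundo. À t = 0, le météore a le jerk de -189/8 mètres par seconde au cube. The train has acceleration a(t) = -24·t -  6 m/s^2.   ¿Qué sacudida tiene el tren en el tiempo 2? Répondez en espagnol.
Debemos derivar nuestra ecuación de la aceleración a(t) = -24·t - 6 1 vez. La derivada de la aceleración da la sacudida: j(t) = -24. Usando j(t) = -24 y sustituyendo t = 2, encontramos j = -24.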